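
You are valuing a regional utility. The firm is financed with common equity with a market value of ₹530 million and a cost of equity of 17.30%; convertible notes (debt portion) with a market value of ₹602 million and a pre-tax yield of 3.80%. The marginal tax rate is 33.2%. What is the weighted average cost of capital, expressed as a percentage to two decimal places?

9.45%

Total capital V = 530 + 602 = 1132.
Equity: weight = 530/1132 = 0.4682; cost = 17.3%.
Convertible notes (debt portion): weight = 602/1132 = 0.5318; after-tax cost = 3.8% × (1 − 33.2%) = 2.5384%.
WACC = 0.4682 × 17.3000% + 0.5318 × 2.5384% = 9.4497%.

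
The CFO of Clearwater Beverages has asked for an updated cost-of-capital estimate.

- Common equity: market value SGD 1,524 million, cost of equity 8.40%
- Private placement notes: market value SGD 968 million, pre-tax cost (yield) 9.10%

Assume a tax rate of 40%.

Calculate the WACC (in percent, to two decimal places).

Total capital V = 1524 + 968 = 2492.
Equity: weight = 1524/2492 = 0.6116; cost = 8.4%.
Private placement notes: weight = 968/2492 = 0.3884; after-tax cost = 9.1% × (1 − 40%) = 5.4600%.
WACC = 0.6116 × 8.4000% + 0.3884 × 5.4600% = 7.2580%.

7.26%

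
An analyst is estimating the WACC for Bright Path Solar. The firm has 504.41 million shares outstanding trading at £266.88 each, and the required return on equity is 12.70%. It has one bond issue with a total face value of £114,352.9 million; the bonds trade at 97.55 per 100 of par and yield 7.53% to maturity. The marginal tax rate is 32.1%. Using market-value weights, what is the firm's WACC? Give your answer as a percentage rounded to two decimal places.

9.26%

Market value of equity E = 266.88 × 504.41m = 134616.9408m. Market value of debt D = 114352.9m × 97.55/100 = 111551.25395m.
Total capital V = 134616.9408 + 111551.25395 = 246168.19475.
Equity: weight = 134616.9408/246168.19475 = 0.5468; cost = 12.7%.
Bonds outstanding: weight = 111551.25395/246168.19475 = 0.4532; after-tax cost = 7.53% × (1 − 32.1%) = 5.1129%.
WACC = 0.5468 × 12.7000% + 0.4532 × 5.1129% = 9.2619%.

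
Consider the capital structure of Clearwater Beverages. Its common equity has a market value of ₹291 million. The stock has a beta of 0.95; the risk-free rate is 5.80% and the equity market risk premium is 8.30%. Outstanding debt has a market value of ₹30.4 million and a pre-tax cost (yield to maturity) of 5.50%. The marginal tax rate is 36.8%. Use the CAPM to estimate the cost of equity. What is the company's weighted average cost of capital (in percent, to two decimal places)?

12.72%

Cost of equity via CAPM: Re = 5.8% + 0.95 × 8.3% = 13.6850%.
Total capital V = 291 + 30.4 = 321.4.
Equity: weight = 291/321.4 = 0.9054; cost = 13.685%.
Debt: weight = 30.4/321.4 = 0.0946; after-tax cost = 5.5% × (1 − 36.8%) = 3.4760%.
WACC = 0.9054 × 13.6850% + 0.0946 × 3.4760% = 12.7194%.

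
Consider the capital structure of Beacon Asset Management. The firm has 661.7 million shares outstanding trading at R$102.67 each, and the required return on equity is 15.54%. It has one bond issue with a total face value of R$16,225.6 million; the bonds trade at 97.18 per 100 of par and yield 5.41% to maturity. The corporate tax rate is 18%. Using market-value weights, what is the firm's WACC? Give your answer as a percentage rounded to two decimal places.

Market value of equity E = 102.67 × 661.7m = 67936.739m. Market value of debt D = 16225.6m × 97.18/100 = 15768.03808m.
Total capital V = 67936.739 + 15768.03808 = 83704.77708.
Equity: weight = 67936.739/83704.77708 = 0.8116; cost = 15.54%.
Bonds outstanding: weight = 15768.03808/83704.77708 = 0.1884; after-tax cost = 5.41% × (1 − 18%) = 4.4362%.
WACC = 0.8116 × 15.5400% + 0.1884 × 4.4362% = 13.4483%.

13.45%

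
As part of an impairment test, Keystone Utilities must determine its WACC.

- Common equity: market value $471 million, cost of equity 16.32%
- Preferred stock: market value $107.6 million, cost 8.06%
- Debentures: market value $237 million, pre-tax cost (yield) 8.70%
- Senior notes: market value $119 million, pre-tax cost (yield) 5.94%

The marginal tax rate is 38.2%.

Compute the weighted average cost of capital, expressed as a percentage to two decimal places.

10.98%

Total capital V = 471 + 107.6 + 237 + 119 = 934.6.
Equity: weight = 471/934.6 = 0.5040; cost = 16.32%.
Preferred: weight = 107.6/934.6 = 0.1151; cost = 8.06%.
Debentures: weight = 237/934.6 = 0.2536; after-tax cost = 8.7% × (1 − 38.2%) = 5.3766%.
Senior notes: weight = 119/934.6 = 0.1273; after-tax cost = 5.94% × (1 − 38.2%) = 3.6709%.
WACC = 0.5040 × 16.3200% + 0.1151 × 8.0600% + 0.2536 × 5.3766% + 0.1273 × 3.6709% = 10.9834%.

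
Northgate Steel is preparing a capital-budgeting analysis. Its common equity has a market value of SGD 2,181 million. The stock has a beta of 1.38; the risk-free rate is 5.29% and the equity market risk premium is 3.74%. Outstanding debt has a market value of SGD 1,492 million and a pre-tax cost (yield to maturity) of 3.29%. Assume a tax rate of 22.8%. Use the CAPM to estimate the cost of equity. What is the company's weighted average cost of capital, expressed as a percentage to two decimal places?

Cost of equity via CAPM: Re = 5.29% + 1.38 × 3.74% = 10.4512%.
Total capital V = 2181 + 1492 = 3673.
Equity: weight = 2181/3673 = 0.5938; cost = 10.4512%.
Debt: weight = 1492/3673 = 0.4062; after-tax cost = 3.29% × (1 − 22.8%) = 2.5399%.
WACC = 0.5938 × 10.4512% + 0.4062 × 2.5399% = 7.2376%.

7.24%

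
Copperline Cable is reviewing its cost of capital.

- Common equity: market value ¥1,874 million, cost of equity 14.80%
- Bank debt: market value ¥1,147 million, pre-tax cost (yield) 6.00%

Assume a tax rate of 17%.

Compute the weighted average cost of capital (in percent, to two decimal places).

11.07%

Total capital V = 1874 + 1147 = 3021.
Equity: weight = 1874/3021 = 0.6203; cost = 14.8%.
Bank debt: weight = 1147/3021 = 0.3797; after-tax cost = 6% × (1 − 17%) = 4.9800%.
WACC = 0.6203 × 14.8000% + 0.3797 × 4.9800% = 11.0716%.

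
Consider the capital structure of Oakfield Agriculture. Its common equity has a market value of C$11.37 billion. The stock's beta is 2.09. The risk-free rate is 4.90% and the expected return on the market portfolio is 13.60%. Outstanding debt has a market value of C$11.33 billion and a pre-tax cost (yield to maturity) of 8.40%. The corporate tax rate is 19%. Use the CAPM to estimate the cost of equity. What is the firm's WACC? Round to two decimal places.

14.96%

Market risk premium = 13.6% − 4.9% = 8.7%.
Cost of equity via CAPM: Re = 4.9% + 2.09 × 8.7% = 23.0830%.
Total capital V = 11.37 + 11.33 = 22.7.
Equity: weight = 11.37/22.7 = 0.5009; cost = 23.083%.
Debt: weight = 11.33/22.7 = 0.4991; after-tax cost = 8.4% × (1 − 19%) = 6.8040%.
WACC = 0.5009 × 23.0830% + 0.4991 × 6.8040% = 14.9578%.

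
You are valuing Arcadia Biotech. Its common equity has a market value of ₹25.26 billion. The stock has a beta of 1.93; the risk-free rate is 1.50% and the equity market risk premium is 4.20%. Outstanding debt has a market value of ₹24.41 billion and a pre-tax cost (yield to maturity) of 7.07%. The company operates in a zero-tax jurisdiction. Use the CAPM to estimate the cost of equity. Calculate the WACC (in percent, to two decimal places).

8.36%

Cost of equity via CAPM: Re = 1.5% + 1.93 × 4.2% = 9.6060%.
Total capital V = 25.26 + 24.41 = 49.67.
Equity: weight = 25.26/49.67 = 0.5086; cost = 9.606%.
Debt: weight = 24.41/49.67 = 0.4914; after-tax cost = 7.07% × (1 − 0%) = 7.0700%.
WACC = 0.5086 × 9.6060% + 0.4914 × 7.0700% = 8.3597%.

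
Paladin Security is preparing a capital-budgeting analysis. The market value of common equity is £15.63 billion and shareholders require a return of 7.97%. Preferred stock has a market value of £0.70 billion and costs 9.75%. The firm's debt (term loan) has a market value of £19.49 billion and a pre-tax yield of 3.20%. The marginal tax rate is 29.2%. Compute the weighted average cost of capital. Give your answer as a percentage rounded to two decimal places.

4.90%

Total capital V = 15.63 + 0.7 + 19.49 = 35.82.
Equity: weight = 15.63/35.82 = 0.4363; cost = 7.97%.
Preferred: weight = 0.7/35.82 = 0.0195; cost = 9.75%.
Term loan: weight = 19.49/35.82 = 0.5441; after-tax cost = 3.2% × (1 − 29.2%) = 2.2656%.
WACC = 0.4363 × 7.9700% + 0.0195 × 9.7500% + 0.5441 × 2.2656% = 4.9010%.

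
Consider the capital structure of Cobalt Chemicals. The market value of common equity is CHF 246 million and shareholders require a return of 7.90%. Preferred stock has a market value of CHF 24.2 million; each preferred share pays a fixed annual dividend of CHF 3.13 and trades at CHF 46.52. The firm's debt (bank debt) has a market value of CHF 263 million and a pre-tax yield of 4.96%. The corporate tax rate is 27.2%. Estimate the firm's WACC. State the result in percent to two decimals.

5.73%

Cost of preferred: Rp = 3.13 / 46.52 = 6.7283%.
Total capital V = 246 + 24.2 + 263 = 533.2.
Equity: weight = 246/533.2 = 0.4614; cost = 7.9%.
Preferred: weight = 24.2/533.2 = 0.0454; cost = 6.7283%.
Bank debt: weight = 263/533.2 = 0.4932; after-tax cost = 4.96% × (1 − 27.2%) = 3.6109%.
WACC = 0.4614 × 7.9000% + 0.0454 × 6.7283% + 0.4932 × 3.6109% = 5.7312%.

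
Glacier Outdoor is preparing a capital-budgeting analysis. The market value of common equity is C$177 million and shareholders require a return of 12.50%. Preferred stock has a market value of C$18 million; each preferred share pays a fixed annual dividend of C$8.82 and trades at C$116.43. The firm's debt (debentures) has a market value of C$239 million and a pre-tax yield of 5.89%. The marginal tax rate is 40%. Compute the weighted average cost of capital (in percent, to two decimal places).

7.36%

Cost of preferred: Rp = 8.82 / 116.43 = 7.5754%.
Total capital V = 177 + 18 + 239 = 434.
Equity: weight = 177/434 = 0.4078; cost = 12.5%.
Preferred: weight = 18/434 = 0.0415; cost = 7.5754%.
Debentures: weight = 239/434 = 0.5507; after-tax cost = 5.89% × (1 − 40%) = 3.5340%.
WACC = 0.4078 × 12.5000% + 0.0415 × 7.5754% + 0.5507 × 3.5340% = 7.3583%.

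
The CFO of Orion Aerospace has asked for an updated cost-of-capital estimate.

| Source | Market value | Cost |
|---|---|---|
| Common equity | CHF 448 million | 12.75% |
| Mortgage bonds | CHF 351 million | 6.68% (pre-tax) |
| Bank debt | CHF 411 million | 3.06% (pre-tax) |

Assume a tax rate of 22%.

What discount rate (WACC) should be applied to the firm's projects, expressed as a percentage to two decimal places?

Total capital V = 448 + 351 + 411 = 1210.
Equity: weight = 448/1210 = 0.3702; cost = 12.75%.
Mortgage bonds: weight = 351/1210 = 0.2901; after-tax cost = 6.68% × (1 − 22%) = 5.2104%.
Bank debt: weight = 411/1210 = 0.3397; after-tax cost = 3.06% × (1 − 22%) = 2.3868%.
WACC = 0.3702 × 12.7500% + 0.2901 × 5.2104% + 0.3397 × 2.3868% = 7.0428%.

7.04%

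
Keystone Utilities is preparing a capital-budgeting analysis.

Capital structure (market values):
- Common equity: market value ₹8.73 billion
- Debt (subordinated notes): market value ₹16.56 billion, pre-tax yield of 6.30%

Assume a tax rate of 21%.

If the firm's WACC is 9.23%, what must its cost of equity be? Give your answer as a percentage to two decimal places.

Total capital V = 8.73 + 16.56 = 25.29.
Equity weight = 8.73/25.29 = 0.3452.
Subordinated notes weight = 16.56/25.29 = 0.6548.
Debt contribution = 0.6548 × 6.3% × (1 − 21%) = 3.2590%.
Required equity contribution = 9.23% − 3.2590% = 5.9710%.
Re = 5.9710% / 0.3452 = 17.2975%.

17.30%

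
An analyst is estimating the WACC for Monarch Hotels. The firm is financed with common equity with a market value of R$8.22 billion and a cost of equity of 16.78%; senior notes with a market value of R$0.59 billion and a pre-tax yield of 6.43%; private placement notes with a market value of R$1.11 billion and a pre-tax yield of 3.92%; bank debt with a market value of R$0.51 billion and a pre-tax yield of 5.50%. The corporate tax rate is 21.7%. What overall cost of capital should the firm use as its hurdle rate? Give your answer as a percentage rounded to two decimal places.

14.05%

Total capital V = 8.22 + 0.59 + 1.11 + 0.51 = 10.43.
Equity: weight = 8.22/10.43 = 0.7881; cost = 16.78%.
Senior notes: weight = 0.59/10.43 = 0.0566; after-tax cost = 6.43% × (1 − 21.7%) = 5.0347%.
Private placement notes: weight = 1.11/10.43 = 0.1064; after-tax cost = 3.92% × (1 − 21.7%) = 3.0694%.
Bank debt: weight = 0.51/10.43 = 0.0489; after-tax cost = 5.5% × (1 − 21.7%) = 4.3065%.
WACC = 0.7881 × 16.7800% + 0.0566 × 5.0347% + 0.1064 × 3.0694% + 0.0489 × 4.3065% = 14.0465%.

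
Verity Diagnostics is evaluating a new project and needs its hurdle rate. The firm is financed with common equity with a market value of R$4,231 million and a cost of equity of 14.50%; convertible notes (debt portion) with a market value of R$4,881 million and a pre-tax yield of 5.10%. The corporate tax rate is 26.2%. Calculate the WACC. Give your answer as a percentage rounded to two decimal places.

8.75%

Total capital V = 4231 + 4881 = 9112.
Equity: weight = 4231/9112 = 0.4643; cost = 14.5%.
Convertible notes (debt portion): weight = 4881/9112 = 0.5357; after-tax cost = 5.1% × (1 − 26.2%) = 3.7638%.
WACC = 0.4643 × 14.5000% + 0.5357 × 3.7638% = 8.7490%.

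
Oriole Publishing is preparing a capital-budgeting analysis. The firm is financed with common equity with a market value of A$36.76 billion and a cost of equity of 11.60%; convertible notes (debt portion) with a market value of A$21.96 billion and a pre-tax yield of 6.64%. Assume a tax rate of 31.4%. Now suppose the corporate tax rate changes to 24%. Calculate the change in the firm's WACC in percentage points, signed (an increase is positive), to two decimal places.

Current WACC:
Total capital V = 36.76 + 21.96 = 58.72.
Equity: weight = 36.76/58.72 = 0.6260; cost = 11.6%.
Convertible notes (debt portion): weight = 21.96/58.72 = 0.3740; after-tax cost = 6.64% × (1 − 31.4%) = 4.5550%.
WACC = 0.6260 × 11.6000% + 0.3740 × 4.5550% = 8.9653%.
After the change:
Total capital V = 36.76 + 21.96 = 58.72.
Equity: weight = 36.76/58.72 = 0.6260; cost = 11.6%.
Convertible notes (debt portion): weight = 21.96/58.72 = 0.3740; after-tax cost = 6.64% × (1 − 24%) = 5.0464%.
WACC = 0.6260 × 11.6000% + 0.3740 × 5.0464% = 9.1491%.
Change in WACC = 9.1491% − 8.9653% = 0.1838 pp.

+0.18 pp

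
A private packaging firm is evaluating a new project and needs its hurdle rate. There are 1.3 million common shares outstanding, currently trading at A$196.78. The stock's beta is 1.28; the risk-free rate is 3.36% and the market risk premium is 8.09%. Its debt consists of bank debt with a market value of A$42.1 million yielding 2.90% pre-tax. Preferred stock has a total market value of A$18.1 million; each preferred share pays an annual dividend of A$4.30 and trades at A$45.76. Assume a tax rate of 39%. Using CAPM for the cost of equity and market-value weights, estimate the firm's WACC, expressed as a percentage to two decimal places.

11.88%

Cost of equity via CAPM: Re = 3.36% + 1.28 × 8.09% = 13.7152%.
Cost of preferred: Rp = 4.3 / 45.76 = 9.3969%.
Market value of equity E = 196.78 × 1.3m = 255.814m.
Total capital V = 255.814 + 18.1 + 42.1 = 316.014.
Equity: weight = 255.814/316.014 = 0.8095; cost = 13.7152%.
Preferred: weight = 18.1/316.014 = 0.0573; cost = 9.3969%.
Bank debt: weight = 42.1/316.014 = 0.1332; after-tax cost = 2.9% × (1 − 39%) = 1.7690%.
WACC = 0.8095 × 13.7152% + 0.0573 × 9.3969% + 0.1332 × 1.7690% = 11.8764%.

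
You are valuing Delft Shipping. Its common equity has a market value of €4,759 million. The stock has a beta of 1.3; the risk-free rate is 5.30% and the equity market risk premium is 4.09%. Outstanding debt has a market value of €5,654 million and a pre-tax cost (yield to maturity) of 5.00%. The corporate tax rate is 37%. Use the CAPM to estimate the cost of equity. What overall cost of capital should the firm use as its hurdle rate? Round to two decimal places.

6.56%

Cost of equity via CAPM: Re = 5.3% + 1.3 × 4.09% = 10.6170%.
Total capital V = 4759 + 5654 = 10413.
Equity: weight = 4759/10413 = 0.4570; cost = 10.617%.
Debt: weight = 5654/10413 = 0.5430; after-tax cost = 5% × (1 − 37%) = 3.1500%.
WACC = 0.4570 × 10.6170% + 0.5430 × 3.1500% = 6.5626%.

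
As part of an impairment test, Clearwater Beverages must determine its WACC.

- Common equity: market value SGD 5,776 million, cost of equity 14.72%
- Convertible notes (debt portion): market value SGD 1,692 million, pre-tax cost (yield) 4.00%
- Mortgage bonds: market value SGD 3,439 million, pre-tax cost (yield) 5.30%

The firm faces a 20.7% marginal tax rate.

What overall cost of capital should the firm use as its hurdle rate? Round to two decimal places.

9.61%

Total capital V = 5776 + 1692 + 3439 = 10907.
Equity: weight = 5776/10907 = 0.5296; cost = 14.72%.
Convertible notes (debt portion): weight = 1692/10907 = 0.1551; after-tax cost = 4% × (1 − 20.7%) = 3.1720%.
Mortgage bonds: weight = 3439/10907 = 0.3153; after-tax cost = 5.3% × (1 − 20.7%) = 4.2029%.
WACC = 0.5296 × 14.7200% + 0.1551 × 3.1720% + 0.3153 × 4.2029% = 9.6125%.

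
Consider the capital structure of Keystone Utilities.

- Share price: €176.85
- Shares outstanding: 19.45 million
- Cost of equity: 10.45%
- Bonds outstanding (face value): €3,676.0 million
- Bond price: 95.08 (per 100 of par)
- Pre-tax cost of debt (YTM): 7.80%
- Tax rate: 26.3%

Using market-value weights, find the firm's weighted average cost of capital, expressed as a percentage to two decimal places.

8.08%

Market value of equity E = 176.85 × 19.45m = 3439.7325m. Market value of debt D = 3676m × 95.08/100 = 3495.1408m.
Total capital V = 3439.7325 + 3495.1408 = 6934.8733.
Equity: weight = 3439.7325/6934.8733 = 0.4960; cost = 10.45%.
Bonds outstanding: weight = 3495.1408/6934.8733 = 0.5040; after-tax cost = 7.8% × (1 − 26.3%) = 5.7486%.
WACC = 0.4960 × 10.4500% + 0.5040 × 5.7486% = 8.0805%.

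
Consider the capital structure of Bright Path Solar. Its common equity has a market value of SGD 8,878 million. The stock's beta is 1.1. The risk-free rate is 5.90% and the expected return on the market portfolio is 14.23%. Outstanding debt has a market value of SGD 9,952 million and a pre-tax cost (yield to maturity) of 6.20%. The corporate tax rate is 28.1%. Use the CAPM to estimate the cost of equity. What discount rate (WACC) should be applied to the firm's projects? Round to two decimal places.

Market risk premium = 14.23% − 5.9% = 8.33%.
Cost of equity via CAPM: Re = 5.9% + 1.1 × 8.33% = 15.0630%.
Total capital V = 8878 + 9952 = 18830.
Equity: weight = 8878/18830 = 0.4715; cost = 15.063%.
Debt: weight = 9952/18830 = 0.5285; after-tax cost = 6.2% × (1 − 28.1%) = 4.4578%.
WACC = 0.4715 × 15.0630% + 0.5285 × 4.4578% = 9.4580%.

9.46%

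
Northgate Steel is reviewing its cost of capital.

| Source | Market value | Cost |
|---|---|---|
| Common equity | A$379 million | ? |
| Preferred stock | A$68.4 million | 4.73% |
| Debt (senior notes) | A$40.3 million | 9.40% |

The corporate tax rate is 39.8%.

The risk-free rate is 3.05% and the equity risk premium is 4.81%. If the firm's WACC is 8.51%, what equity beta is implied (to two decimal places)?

1.34

Total capital V = 379 + 68.4 + 40.3 = 487.7.
Equity weight = 379/487.7 = 0.7771.
Preferred weight = 68.4/487.7 = 0.1403.
Senior notes weight = 40.3/487.7 = 0.0826.
Debt contribution = 0.0826 × 9.4% × (1 − 39.8%) = 0.4676%.
Preferred contribution = 0.1403 × 4.73% = 0.6634%.
Required equity contribution = 8.51% − 1.1310% = 7.3790%  ⇒  Re = 9.4954%.
CAPM: 9.4954% = 3.05% + β × 4.81%  ⇒  β = 1.3400.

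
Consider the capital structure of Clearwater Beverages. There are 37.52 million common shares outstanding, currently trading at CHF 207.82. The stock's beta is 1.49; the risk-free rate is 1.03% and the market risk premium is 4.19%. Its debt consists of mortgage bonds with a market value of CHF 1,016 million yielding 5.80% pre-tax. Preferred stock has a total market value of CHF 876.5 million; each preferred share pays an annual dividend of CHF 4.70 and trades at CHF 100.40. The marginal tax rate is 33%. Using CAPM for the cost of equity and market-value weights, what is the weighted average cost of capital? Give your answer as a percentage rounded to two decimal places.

6.68%

Cost of equity via CAPM: Re = 1.03% + 1.49 × 4.19% = 7.2731%.
Cost of preferred: Rp = 4.7 / 100.4 = 4.6813%.
Market value of equity E = 207.82 × 37.52m = 7797.4064m.
Total capital V = 7797.4064 + 876.5 + 1016 = 9689.9064.
Equity: weight = 7797.4064/9689.9064 = 0.8047; cost = 7.2731%.
Preferred: weight = 876.5/9689.9064 = 0.0905; cost = 4.6813%.
Mortgage bonds: weight = 1016/9689.9064 = 0.1049; after-tax cost = 5.8% × (1 − 33%) = 3.8860%.
WACC = 0.8047 × 7.2731% + 0.0905 × 4.6813% + 0.1049 × 3.8860% = 6.6835%.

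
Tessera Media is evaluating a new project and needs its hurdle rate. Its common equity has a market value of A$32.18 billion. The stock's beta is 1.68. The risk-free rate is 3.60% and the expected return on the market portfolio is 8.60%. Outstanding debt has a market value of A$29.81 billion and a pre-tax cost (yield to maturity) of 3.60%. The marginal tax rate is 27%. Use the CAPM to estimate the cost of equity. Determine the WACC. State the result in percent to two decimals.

7.49%

Market risk premium = 8.6% − 3.6% = 5.0%.
Cost of equity via CAPM: Re = 3.6% + 1.68 × 5.0% = 12.0000%.
Total capital V = 32.18 + 29.81 = 61.99.
Equity: weight = 32.18/61.99 = 0.5191; cost = 12%.
Debt: weight = 29.81/61.99 = 0.4809; after-tax cost = 3.6% × (1 − 27%) = 2.6280%.
WACC = 0.5191 × 12.0000% + 0.4809 × 2.6280% = 7.4932%.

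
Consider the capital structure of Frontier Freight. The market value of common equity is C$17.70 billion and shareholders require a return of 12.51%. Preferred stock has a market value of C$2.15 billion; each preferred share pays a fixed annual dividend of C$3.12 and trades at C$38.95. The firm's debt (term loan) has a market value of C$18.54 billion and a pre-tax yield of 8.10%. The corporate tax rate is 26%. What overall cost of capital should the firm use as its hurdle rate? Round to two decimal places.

9.11%

Cost of preferred: Rp = 3.12 / 38.95 = 8.0103%.
Total capital V = 17.7 + 2.15 + 18.54 = 38.39.
Equity: weight = 17.7/38.39 = 0.4611; cost = 12.51%.
Preferred: weight = 2.15/38.39 = 0.0560; cost = 8.0103%.
Term loan: weight = 18.54/38.39 = 0.4829; after-tax cost = 8.1% × (1 − 26%) = 5.9940%.
WACC = 0.4611 × 12.5100% + 0.0560 × 8.0103% + 0.4829 × 5.9940% = 9.1112%.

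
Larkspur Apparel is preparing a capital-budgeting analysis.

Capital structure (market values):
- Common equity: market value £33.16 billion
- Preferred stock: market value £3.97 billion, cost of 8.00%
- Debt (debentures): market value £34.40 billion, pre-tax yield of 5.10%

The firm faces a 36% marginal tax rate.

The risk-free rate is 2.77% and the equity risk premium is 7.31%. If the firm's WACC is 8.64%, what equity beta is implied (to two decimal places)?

1.58

Total capital V = 33.16 + 3.97 + 34.4 = 71.53.
Equity weight = 33.16/71.53 = 0.4636.
Preferred weight = 3.97/71.53 = 0.0555.
Debentures weight = 34.4/71.53 = 0.4809.
Debt contribution = 0.4809 × 5.1% × (1 − 36%) = 1.5697%.
Preferred contribution = 0.0555 × 8% = 0.4440%.
Required equity contribution = 8.64% − 2.0137% = 6.6263%  ⇒  Re = 14.2937%.
CAPM: 14.2937% = 2.77% + β × 7.31%  ⇒  β = 1.5764.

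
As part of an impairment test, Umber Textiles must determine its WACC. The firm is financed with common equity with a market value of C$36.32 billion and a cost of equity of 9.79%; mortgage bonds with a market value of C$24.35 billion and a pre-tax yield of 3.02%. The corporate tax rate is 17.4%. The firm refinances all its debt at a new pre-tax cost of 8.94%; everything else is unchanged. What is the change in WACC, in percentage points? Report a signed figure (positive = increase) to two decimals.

+1.96 pp

Current WACC:
Total capital V = 36.32 + 24.35 = 60.67.
Equity: weight = 36.32/60.67 = 0.5986; cost = 9.79%.
Mortgage bonds: weight = 24.35/60.67 = 0.4014; after-tax cost = 3.02% × (1 − 17.4%) = 2.4945%.
WACC = 0.5986 × 9.7900% + 0.4014 × 2.4945% = 6.8619%.
After the change:
Total capital V = 36.32 + 24.35 = 60.67.
Equity: weight = 36.32/60.67 = 0.5986; cost = 9.79%.
Mortgage bonds: weight = 24.35/60.67 = 0.4014; after-tax cost = 8.94% × (1 − 17.4%) = 7.3844%.
WACC = 0.5986 × 9.7900% + 0.4014 × 7.3844% = 8.8245%.
Change in WACC = 8.8245% − 6.8619% = 1.9626 pp.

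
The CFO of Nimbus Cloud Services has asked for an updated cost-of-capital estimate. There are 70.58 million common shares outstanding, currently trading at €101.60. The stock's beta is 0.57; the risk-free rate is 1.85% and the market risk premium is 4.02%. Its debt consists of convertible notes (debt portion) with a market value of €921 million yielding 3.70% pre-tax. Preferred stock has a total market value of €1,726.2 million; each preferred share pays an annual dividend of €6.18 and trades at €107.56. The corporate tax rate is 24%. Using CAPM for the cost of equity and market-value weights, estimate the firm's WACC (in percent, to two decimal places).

Cost of equity via CAPM: Re = 1.85% + 0.57 × 4.02% = 4.1414%.
Cost of preferred: Rp = 6.18 / 107.56 = 5.7456%.
Market value of equity E = 101.6 × 70.58m = 7170.928m.
Total capital V = 7170.928 + 1726.2 + 921 = 9818.128.
Equity: weight = 7170.928/9818.128 = 0.7304; cost = 4.1414%.
Preferred: weight = 1726.2/9818.128 = 0.1758; cost = 5.7456%.
Convertible notes (debt portion): weight = 921/9818.128 = 0.0938; after-tax cost = 3.7% × (1 − 24%) = 2.8120%.
WACC = 0.7304 × 4.1414% + 0.1758 × 5.7456% + 0.0938 × 2.8120% = 4.2987%.

4.30%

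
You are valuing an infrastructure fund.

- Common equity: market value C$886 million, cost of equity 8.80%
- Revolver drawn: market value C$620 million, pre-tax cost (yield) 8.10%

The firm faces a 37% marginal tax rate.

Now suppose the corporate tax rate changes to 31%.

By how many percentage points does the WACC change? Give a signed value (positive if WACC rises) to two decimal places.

Current WACC:
Total capital V = 886 + 620 = 1506.
Equity: weight = 886/1506 = 0.5883; cost = 8.8%.
Revolver drawn: weight = 620/1506 = 0.4117; after-tax cost = 8.1% × (1 − 37%) = 5.1030%.
WACC = 0.5883 × 8.8000% + 0.4117 × 5.1030% = 7.2780%.
After the change:
Total capital V = 886 + 620 = 1506.
Equity: weight = 886/1506 = 0.5883; cost = 8.8%.
Revolver drawn: weight = 620/1506 = 0.4117; after-tax cost = 8.1% × (1 − 31%) = 5.5890%.
WACC = 0.5883 × 8.8000% + 0.4117 × 5.5890% = 7.4781%.
Change in WACC = 7.4781% − 7.2780% = 0.2001 pp.

+0.20 pp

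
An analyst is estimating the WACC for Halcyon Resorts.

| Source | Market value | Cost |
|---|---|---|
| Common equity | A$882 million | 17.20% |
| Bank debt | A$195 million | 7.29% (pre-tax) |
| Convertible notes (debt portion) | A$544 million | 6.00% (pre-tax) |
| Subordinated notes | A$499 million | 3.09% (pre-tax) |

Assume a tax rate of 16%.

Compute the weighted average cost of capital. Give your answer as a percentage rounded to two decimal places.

9.62%

Total capital V = 882 + 195 + 544 + 499 = 2120.
Equity: weight = 882/2120 = 0.4160; cost = 17.2%.
Bank debt: weight = 195/2120 = 0.0920; after-tax cost = 7.29% × (1 − 16%) = 6.1236%.
Convertible notes (debt portion): weight = 544/2120 = 0.2566; after-tax cost = 6% × (1 − 16%) = 5.0400%.
Subordinated notes: weight = 499/2120 = 0.2354; after-tax cost = 3.09% × (1 − 16%) = 2.5956%.
WACC = 0.4160 × 17.2000% + 0.0920 × 6.1236% + 0.2566 × 5.0400% + 0.2354 × 2.5956% = 9.6233%.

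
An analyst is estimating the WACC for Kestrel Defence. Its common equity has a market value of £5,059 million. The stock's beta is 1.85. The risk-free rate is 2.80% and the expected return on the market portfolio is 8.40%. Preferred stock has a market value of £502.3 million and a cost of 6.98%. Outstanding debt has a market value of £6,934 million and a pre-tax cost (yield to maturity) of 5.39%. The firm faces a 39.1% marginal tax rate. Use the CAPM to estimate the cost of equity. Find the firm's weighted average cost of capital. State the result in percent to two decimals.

7.43%

Market risk premium = 8.4% − 2.8% = 5.6%.
Cost of equity via CAPM: Re = 2.8% + 1.85 × 5.6% = 13.1600%.
Total capital V = 5059 + 502.3 + 6934 = 12495.3.
Equity: weight = 5059/12495.3 = 0.4049; cost = 13.16%.
Preferred: weight = 502.3/12495.3 = 0.0402; cost = 6.98%.
Debt: weight = 6934/12495.3 = 0.5549; after-tax cost = 5.39% × (1 − 39.1%) = 3.2825%.
WACC = 0.4049 × 13.1600% + 0.0402 × 6.9800% + 0.5549 × 3.2825% = 7.4303%.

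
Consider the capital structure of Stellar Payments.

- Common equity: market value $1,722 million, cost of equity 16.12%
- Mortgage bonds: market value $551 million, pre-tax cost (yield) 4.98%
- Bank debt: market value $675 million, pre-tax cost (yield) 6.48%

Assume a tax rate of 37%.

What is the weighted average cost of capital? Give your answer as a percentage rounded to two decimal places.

10.94%

Total capital V = 1722 + 551 + 675 = 2948.
Equity: weight = 1722/2948 = 0.5841; cost = 16.12%.
Mortgage bonds: weight = 551/2948 = 0.1869; after-tax cost = 4.98% × (1 − 37%) = 3.1374%.
Bank debt: weight = 675/2948 = 0.2290; after-tax cost = 6.48% × (1 − 37%) = 4.0824%.
WACC = 0.5841 × 16.1200% + 0.1869 × 3.1374% + 0.2290 × 4.0824% = 10.9372%.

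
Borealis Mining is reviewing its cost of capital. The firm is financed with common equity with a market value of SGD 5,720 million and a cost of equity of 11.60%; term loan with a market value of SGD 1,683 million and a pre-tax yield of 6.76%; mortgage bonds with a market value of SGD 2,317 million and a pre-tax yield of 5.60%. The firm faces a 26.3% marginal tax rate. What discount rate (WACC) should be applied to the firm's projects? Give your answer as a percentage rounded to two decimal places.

Total capital V = 5720 + 1683 + 2317 = 9720.
Equity: weight = 5720/9720 = 0.5885; cost = 11.6%.
Term loan: weight = 1683/9720 = 0.1731; after-tax cost = 6.76% × (1 − 26.3%) = 4.9821%.
Mortgage bonds: weight = 2317/9720 = 0.2384; after-tax cost = 5.6% × (1 − 26.3%) = 4.1272%.
WACC = 0.5885 × 11.6000% + 0.1731 × 4.9821% + 0.2384 × 4.1272% = 8.6728%.

8.67%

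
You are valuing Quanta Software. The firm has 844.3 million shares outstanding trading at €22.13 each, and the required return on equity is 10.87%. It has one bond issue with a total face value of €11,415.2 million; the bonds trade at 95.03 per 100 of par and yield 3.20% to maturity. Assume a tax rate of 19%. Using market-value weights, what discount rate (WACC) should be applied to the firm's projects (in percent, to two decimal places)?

7.83%

Market value of equity E = 22.13 × 844.3m = 18684.359m. Market value of debt D = 11415.2m × 95.03/100 = 10847.86456m.
Total capital V = 18684.359 + 10847.86456 = 29532.22356.
Equity: weight = 18684.359/29532.22356 = 0.6327; cost = 10.87%.
Bonds outstanding: weight = 10847.86456/29532.22356 = 0.3673; after-tax cost = 3.2% × (1 − 19%) = 2.5920%.
WACC = 0.6327 × 10.8700% + 0.3673 × 2.5920% = 7.8293%.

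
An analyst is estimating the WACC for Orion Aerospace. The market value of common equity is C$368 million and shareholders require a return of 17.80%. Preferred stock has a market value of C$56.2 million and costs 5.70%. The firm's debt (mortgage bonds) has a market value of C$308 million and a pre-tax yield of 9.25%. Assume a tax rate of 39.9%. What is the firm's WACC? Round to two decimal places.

Total capital V = 368 + 56.2 + 308 = 732.2.
Equity: weight = 368/732.2 = 0.5026; cost = 17.8%.
Preferred: weight = 56.2/732.2 = 0.0768; cost = 5.7%.
Mortgage bonds: weight = 308/732.2 = 0.4207; after-tax cost = 9.25% × (1 − 39.9%) = 5.5592%.
WACC = 0.5026 × 17.8000% + 0.0768 × 5.7000% + 0.4207 × 5.5592% = 11.7222%.

11.72%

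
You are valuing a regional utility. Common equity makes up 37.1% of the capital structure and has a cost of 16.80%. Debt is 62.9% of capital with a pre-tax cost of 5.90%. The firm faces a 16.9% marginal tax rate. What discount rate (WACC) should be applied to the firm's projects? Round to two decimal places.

9.32%

After-tax cost of debt = 5.9% × (1 − 16.9%) = 4.9029%.
WACC = 0.371 × 16.8000% + 0.629 × 4.9029% = 9.3167%.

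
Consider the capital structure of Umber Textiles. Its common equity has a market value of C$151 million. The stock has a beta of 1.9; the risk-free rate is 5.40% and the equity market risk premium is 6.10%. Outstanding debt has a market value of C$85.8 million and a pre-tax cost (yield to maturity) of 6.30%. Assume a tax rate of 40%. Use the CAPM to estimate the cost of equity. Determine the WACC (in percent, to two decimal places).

12.20%

Cost of equity via CAPM: Re = 5.4% + 1.9 × 6.1% = 16.9900%.
Total capital V = 151 + 85.8 = 236.8.
Equity: weight = 151/236.8 = 0.6377; cost = 16.99%.
Debt: weight = 85.8/236.8 = 0.3623; after-tax cost = 6.3% × (1 − 40%) = 3.7800%.
WACC = 0.6377 × 16.9900% + 0.3623 × 3.7800% = 12.2036%.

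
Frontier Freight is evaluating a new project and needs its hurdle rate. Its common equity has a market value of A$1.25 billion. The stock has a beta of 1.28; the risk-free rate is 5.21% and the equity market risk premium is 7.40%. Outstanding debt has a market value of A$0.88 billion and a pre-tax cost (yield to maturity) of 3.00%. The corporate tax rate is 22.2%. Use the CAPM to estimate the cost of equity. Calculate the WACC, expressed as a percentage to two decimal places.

Cost of equity via CAPM: Re = 5.21% + 1.28 × 7.4% = 14.6820%.
Total capital V = 1.25 + 0.88 = 2.13.
Equity: weight = 1.25/2.13 = 0.5869; cost = 14.682%.
Debt: weight = 0.88/2.13 = 0.4131; after-tax cost = 3% × (1 − 22.2%) = 2.3340%.
WACC = 0.5869 × 14.6820% + 0.4131 × 2.3340% = 9.5805%.

9.58%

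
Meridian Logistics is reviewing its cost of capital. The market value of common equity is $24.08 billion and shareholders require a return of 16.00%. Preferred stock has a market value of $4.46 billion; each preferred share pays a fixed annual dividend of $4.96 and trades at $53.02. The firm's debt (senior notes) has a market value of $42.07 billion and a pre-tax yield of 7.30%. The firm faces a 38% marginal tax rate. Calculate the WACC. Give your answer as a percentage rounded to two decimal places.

8.74%

Cost of preferred: Rp = 4.96 / 53.02 = 9.3550%.
Total capital V = 24.08 + 4.46 + 42.07 = 70.61.
Equity: weight = 24.08/70.61 = 0.3410; cost = 16%.
Preferred: weight = 4.46/70.61 = 0.0632; cost = 9.355%.
Senior notes: weight = 42.07/70.61 = 0.5958; after-tax cost = 7.3% × (1 − 38%) = 4.5260%.
WACC = 0.3410 × 16.0000% + 0.0632 × 9.3550% + 0.5958 × 4.5260% = 8.7440%.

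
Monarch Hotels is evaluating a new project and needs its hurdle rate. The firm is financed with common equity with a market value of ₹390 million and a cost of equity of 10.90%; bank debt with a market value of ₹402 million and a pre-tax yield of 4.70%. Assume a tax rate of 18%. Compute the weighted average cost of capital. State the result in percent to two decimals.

Total capital V = 390 + 402 = 792.
Equity: weight = 390/792 = 0.4924; cost = 10.9%.
Bank debt: weight = 402/792 = 0.5076; after-tax cost = 4.7% × (1 − 18%) = 3.8540%.
WACC = 0.4924 × 10.9000% + 0.5076 × 3.8540% = 7.3236%.

7.32%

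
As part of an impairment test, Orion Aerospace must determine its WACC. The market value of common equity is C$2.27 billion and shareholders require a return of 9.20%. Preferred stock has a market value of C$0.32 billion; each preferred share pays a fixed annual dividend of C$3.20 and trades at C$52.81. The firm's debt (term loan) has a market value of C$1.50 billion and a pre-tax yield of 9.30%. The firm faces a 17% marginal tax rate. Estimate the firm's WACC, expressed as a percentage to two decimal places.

8.41%

Cost of preferred: Rp = 3.2 / 52.81 = 6.0595%.
Total capital V = 2.27 + 0.32 + 1.5 = 4.09.
Equity: weight = 2.27/4.09 = 0.5550; cost = 9.2%.
Preferred: weight = 0.32/4.09 = 0.0782; cost = 6.0595%.
Term loan: weight = 1.5/4.09 = 0.3667; after-tax cost = 9.3% × (1 − 17%) = 7.7190%.
WACC = 0.5550 × 9.2000% + 0.0782 × 6.0595% + 0.3667 × 7.7190% = 8.4111%.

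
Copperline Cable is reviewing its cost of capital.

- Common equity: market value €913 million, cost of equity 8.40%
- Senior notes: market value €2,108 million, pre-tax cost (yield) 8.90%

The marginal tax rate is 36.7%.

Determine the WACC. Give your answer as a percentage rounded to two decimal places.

6.47%

Total capital V = 913 + 2108 = 3021.
Equity: weight = 913/3021 = 0.3022; cost = 8.4%.
Senior notes: weight = 2108/3021 = 0.6978; after-tax cost = 8.9% × (1 − 36.7%) = 5.6337%.
WACC = 0.3022 × 8.4000% + 0.6978 × 5.6337% = 6.4697%.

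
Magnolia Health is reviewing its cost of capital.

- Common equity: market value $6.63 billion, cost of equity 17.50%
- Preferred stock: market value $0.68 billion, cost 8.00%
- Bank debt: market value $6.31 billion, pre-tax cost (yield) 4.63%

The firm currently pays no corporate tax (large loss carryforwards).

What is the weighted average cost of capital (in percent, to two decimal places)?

Total capital V = 6.63 + 0.68 + 6.31 = 13.62.
Equity: weight = 6.63/13.62 = 0.4868; cost = 17.5%.
Preferred: weight = 0.68/13.62 = 0.0499; cost = 8%.
Bank debt: weight = 6.31/13.62 = 0.4633; after-tax cost = 4.63% × (1 − 0%) = 4.6300%.
WACC = 0.4868 × 17.5000% + 0.0499 × 8.0000% + 0.4633 × 4.6300% = 11.0632%.

11.06%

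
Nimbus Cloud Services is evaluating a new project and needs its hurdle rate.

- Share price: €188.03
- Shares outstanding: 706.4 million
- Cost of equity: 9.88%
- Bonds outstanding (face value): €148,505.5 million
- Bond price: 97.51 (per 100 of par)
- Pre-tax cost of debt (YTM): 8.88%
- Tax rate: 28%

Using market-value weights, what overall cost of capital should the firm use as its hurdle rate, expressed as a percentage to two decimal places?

Market value of equity E = 188.03 × 706.4m = 132824.392m. Market value of debt D = 148505.5m × 97.51/100 = 144807.71305m.
Total capital V = 132824.392 + 144807.71305 = 277632.10505.
Equity: weight = 132824.392/277632.10505 = 0.4784; cost = 9.88%.
Bonds outstanding: weight = 144807.71305/277632.10505 = 0.5216; after-tax cost = 8.88% × (1 − 28%) = 6.3936%.
WACC = 0.4784 × 9.8800% + 0.5216 × 6.3936% = 8.0616%.

8.06%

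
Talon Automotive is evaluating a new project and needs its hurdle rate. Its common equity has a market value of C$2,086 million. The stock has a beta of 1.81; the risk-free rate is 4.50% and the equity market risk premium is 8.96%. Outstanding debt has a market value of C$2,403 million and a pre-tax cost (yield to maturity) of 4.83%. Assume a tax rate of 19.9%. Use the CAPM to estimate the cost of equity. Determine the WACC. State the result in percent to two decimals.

11.70%

Cost of equity via CAPM: Re = 4.5% + 1.81 × 8.96% = 20.7176%.
Total capital V = 2086 + 2403 = 4489.
Equity: weight = 2086/4489 = 0.4647; cost = 20.7176%.
Debt: weight = 2403/4489 = 0.5353; after-tax cost = 4.83% × (1 − 19.9%) = 3.8688%.
WACC = 0.4647 × 20.7176% + 0.5353 × 3.8688% = 11.6983%.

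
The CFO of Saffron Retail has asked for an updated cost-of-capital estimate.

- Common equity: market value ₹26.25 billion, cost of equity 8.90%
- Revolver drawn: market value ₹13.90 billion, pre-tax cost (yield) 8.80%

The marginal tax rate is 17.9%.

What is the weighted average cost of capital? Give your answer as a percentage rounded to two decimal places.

Total capital V = 26.25 + 13.9 = 40.15.
Equity: weight = 26.25/40.15 = 0.6538; cost = 8.9%.
Revolver drawn: weight = 13.9/40.15 = 0.3462; after-tax cost = 8.8% × (1 − 17.9%) = 7.2248%.
WACC = 0.6538 × 8.9000% + 0.3462 × 7.2248% = 8.3200%.

8.32%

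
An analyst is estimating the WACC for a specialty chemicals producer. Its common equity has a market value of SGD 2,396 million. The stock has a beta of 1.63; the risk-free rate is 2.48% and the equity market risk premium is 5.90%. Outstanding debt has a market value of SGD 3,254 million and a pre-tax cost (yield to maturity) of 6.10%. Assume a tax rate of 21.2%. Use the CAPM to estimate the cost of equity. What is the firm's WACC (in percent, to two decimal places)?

7.90%

Cost of equity via CAPM: Re = 2.48% + 1.63 × 5.9% = 12.0970%.
Total capital V = 2396 + 3254 = 5650.
Equity: weight = 2396/5650 = 0.4241; cost = 12.097%.
Debt: weight = 3254/5650 = 0.5759; after-tax cost = 6.1% × (1 − 21.2%) = 4.8068%.
WACC = 0.4241 × 12.0970% + 0.5759 × 4.8068% = 7.8984%.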